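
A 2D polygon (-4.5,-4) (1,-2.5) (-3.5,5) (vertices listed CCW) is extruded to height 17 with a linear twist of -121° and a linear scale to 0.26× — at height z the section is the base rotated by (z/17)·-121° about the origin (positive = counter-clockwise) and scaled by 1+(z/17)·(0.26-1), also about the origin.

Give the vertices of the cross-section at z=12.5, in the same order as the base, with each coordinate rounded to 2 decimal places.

t = z/height = 12.5/17 = 0.735294
s = 1 + (scale-1)·z/height = 1 + (0.26-1)·12.5/17 = 0.455882
θ = twist·z/height = -121°·12.5/17 = -88.9706° = -1.552830 rad
cos θ = 0.017966, sin θ = -0.999839 (intermediates below are computed at full precision and shown rounded to 5 d.p.)
v1: (-4.5,-4) → rotate → (-4.08020,4.42741) → ×s → (-1.86009,2.01838) → (-1.86,2.02)
v2: (1,-2.5) → rotate → (-2.48163,-1.04475) → ×s → (-1.13133,-0.47628) → (-1.13,-0.48)
v3: (-3.5,5) → rotate → (4.93631,3.58926) → ×s → (2.25038,1.63628) → (2.25,1.64)

Cross-section at z=12.5: (-1.86,2.02) (-1.13,-0.48) (2.25,1.64)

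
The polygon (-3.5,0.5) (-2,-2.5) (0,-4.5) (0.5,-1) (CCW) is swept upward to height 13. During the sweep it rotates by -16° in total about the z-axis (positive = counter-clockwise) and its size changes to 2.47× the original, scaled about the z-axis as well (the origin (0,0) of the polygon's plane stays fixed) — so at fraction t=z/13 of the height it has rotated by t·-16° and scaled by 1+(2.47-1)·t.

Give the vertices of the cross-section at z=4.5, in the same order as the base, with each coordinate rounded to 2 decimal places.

t = z/height = 4.5/13 = 0.346154
s = 1 + (scale-1)·z/height = 1 + (2.47-1)·4.5/13 = 1.508846
θ = twist·z/height = -16°·4.5/13 = -5.5385° = -0.096664 rad
cos θ = 0.995332, sin θ = -0.096514 (intermediates below are computed at full precision and shown rounded to 5 d.p.)
v1: (-3.5,0.5) → rotate → (-3.43540,0.83546) → ×s → (-5.18350,1.26059) → (-5.18,1.26)
v2: (-2,-2.5) → rotate → (-2.23195,-2.29530) → ×s → (-3.36767,-3.46326) → (-3.37,-3.46)
v3: (0,-4.5) → rotate → (-0.43431,-4.47899) → ×s → (-0.65531,-6.75811) → (-0.66,-6.76)
v4: (0.5,-1) → rotate → (0.40115,-1.04359) → ×s → (0.60528,-1.57461) → (0.61,-1.57)

Cross-section at z=4.5: (-5.18,1.26) (-3.37,-3.46) (-0.66,-6.76) (0.61,-1.57)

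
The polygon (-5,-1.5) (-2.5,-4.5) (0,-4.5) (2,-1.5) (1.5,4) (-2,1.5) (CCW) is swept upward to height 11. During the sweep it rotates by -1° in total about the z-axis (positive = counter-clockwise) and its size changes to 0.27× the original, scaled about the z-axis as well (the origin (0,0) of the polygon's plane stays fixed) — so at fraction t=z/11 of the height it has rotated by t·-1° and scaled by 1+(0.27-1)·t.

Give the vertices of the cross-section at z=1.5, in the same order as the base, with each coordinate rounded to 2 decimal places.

t = z/height = 1.5/11 = 0.136364
s = 1 + (scale-1)·z/height = 1 + (0.27-1)·1.5/11 = 0.900455
θ = twist·z/height = -1°·1.5/11 = -0.1364° = -0.002380 rad
cos θ = 0.999997, sin θ = -0.002380 (intermediates below are computed at full precision and shown rounded to 5 d.p.)
v1: (-5,-1.5) → rotate → (-5.00356,-1.48810) → ×s → (-4.50547,-1.33996) → (-4.51,-1.34)
v2: (-2.5,-4.5) → rotate → (-2.51070,-4.49404) → ×s → (-2.26077,-4.04668) → (-2.26,-4.05)
v3: (0,-4.5) → rotate → (-0.01071,-4.49999) → ×s → (-0.00964,-4.05203) → (-0.01,-4.05)
v4: (2,-1.5) → rotate → (1.99642,-1.50476) → ×s → (1.79769,-1.35496) → (1.80,-1.35)
v5: (1.5,4) → rotate → (1.50952,3.99642) → ×s → (1.35925,3.59859) → (1.36,3.60)
v6: (-2,1.5) → rotate → (-1.99642,1.50476) → ×s → (-1.79769,1.35496) → (-1.80,1.35)

Cross-section at z=1.5: (-4.51,-1.34) (-2.26,-4.05) (-0.01,-4.05) (1.80,-1.35) (1.36,3.60) (-1.80,1.35)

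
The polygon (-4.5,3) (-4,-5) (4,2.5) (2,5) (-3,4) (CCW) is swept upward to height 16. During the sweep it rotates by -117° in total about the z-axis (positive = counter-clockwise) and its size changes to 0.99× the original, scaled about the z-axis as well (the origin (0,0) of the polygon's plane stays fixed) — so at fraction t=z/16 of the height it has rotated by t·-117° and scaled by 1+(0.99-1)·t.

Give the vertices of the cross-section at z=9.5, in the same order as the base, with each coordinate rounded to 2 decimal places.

t = z/height = 9.5/16 = 0.59375
s = 1 + (scale-1)·z/height = 1 + (0.99-1)·9.5/16 = 0.994063
θ = twist·z/height = -117°·9.5/16 = -69.4688° = -1.212458 rad
cos θ = 0.350718, sin θ = -0.936481 (intermediates below are computed at full precision and shown rounded to 5 d.p.)
v1: (-4.5,3) → rotate → (1.23121,5.26632) → ×s → (1.22390,5.23505) → (1.22,5.24)
v2: (-4,-5) → rotate → (-6.08528,1.99233) → ×s → (-6.04915,1.98050) → (-6.05,1.98)
v3: (4,2.5) → rotate → (3.74408,-2.86913) → ×s → (3.72184,-2.85209) → (3.72,-2.85)
v4: (2,5) → rotate → (5.38384,-0.11937) → ×s → (5.35188,-0.11866) → (5.35,-0.12)
v5: (-3,4) → rotate → (2.69377,4.21232) → ×s → (2.67778,4.18731) → (2.68,4.19)

Cross-section at z=9.5: (1.22,5.24) (-6.05,1.98) (3.72,-2.85) (5.35,-0.12) (2.68,4.19)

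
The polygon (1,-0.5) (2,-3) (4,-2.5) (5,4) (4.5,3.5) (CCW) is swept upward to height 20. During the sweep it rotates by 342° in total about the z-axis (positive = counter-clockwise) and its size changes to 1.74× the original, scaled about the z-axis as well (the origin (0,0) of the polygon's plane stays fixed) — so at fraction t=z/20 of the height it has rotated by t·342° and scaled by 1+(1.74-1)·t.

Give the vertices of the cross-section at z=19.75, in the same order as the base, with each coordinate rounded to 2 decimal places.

Cross-section at z=19.75: (1.27,-1.46) (1.24,-6.12) (4.77,-6.63) (10.63,3.13) (9.50,2.65)

t = z/height = 19.75/20 = 0.9875
s = 1 + (scale-1)·z/height = 1 + (1.74-1)·19.75/20 = 1.730750
θ = twist·z/height = 342°·19.75/20 = 337.7250° = 5.894413 rad
cos θ = 0.925375, sin θ = -0.379052 (intermediates below are computed at full precision and shown rounded to 5 d.p.)
v1: (1,-0.5) → rotate → (0.73585,-0.84174) → ×s → (1.27357,-1.45684) → (1.27,-1.46)
v2: (2,-3) → rotate → (0.71359,-3.53423) → ×s → (1.23505,-6.11687) → (1.24,-6.12)
v3: (4,-2.5) → rotate → (2.75387,-3.82965) → ×s → (4.76626,-6.62816) → (4.77,-6.63)
v4: (5,4) → rotate → (6.14309,1.80624) → ×s → (10.63215,3.12615) → (10.63,3.13)
v5: (4.5,3.5) → rotate → (5.49087,1.53308) → ×s → (9.50333,2.65337) → (9.50,2.65)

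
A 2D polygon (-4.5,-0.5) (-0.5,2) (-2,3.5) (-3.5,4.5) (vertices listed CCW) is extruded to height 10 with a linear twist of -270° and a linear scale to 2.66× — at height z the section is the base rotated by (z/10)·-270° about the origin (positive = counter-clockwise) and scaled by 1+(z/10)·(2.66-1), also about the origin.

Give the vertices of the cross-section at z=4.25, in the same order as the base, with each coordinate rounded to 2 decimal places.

Cross-section at z=4.25: (2.44,7.33) (3.45,-0.65) (6.85,0.60) (9.47,2.21)

t = z/height = 4.25/10 = 0.425
s = 1 + (scale-1)·z/height = 1 + (2.66-1)·4.25/10 = 1.705500
θ = twist·z/height = -270°·4.25/10 = -114.7500° = -2.002765 rad
cos θ = -0.418660, sin θ = -0.908143 (intermediates below are computed at full precision and shown rounded to 5 d.p.)
v1: (-4.5,-0.5) → rotate → (1.42990,4.29597) → ×s → (2.43869,7.32678) → (2.44,7.33)
v2: (-0.5,2) → rotate → (2.02562,-0.38325) → ×s → (3.45469,-0.65363) → (3.45,-0.65)
v3: (-2,3.5) → rotate → (4.01582,0.35098) → ×s → (6.84898,0.59859) → (6.85,0.60)
v4: (-3.5,4.5) → rotate → (5.55195,1.29453) → ×s → (9.46886,2.20782) → (9.47,2.21)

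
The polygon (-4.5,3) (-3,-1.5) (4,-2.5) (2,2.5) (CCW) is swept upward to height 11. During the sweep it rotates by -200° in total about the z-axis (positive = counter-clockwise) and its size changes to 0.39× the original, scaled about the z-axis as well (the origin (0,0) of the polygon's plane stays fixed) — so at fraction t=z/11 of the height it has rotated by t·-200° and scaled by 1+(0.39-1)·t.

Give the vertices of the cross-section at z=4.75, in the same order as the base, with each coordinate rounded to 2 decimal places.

t = z/height = 4.75/11 = 0.431818
s = 1 + (scale-1)·z/height = 1 + (0.39-1)·4.75/11 = 0.736591
θ = twist·z/height = -200°·4.75/11 = -86.3636° = -1.507330 rad
cos θ = 0.063424, sin θ = -0.997987 (intermediates below are computed at full precision and shown rounded to 5 d.p.)
v1: (-4.5,3) → rotate → (2.70855,4.68121) → ×s → (1.99510,3.44814) → (2.00,3.45)
v2: (-3,-1.5) → rotate → (-1.68725,2.89882) → ×s → (-1.24281,2.13525) → (-1.24,2.14)
v3: (4,-2.5) → rotate → (-2.24127,-4.15051) → ×s → (-1.65090,-3.05723) → (-1.65,-3.06)
v4: (2,2.5) → rotate → (2.62181,-1.83741) → ×s → (1.93120,-1.35342) → (1.93,-1.35)

Cross-section at z=4.75: (2.00,3.45) (-1.24,2.14) (-1.65,-3.06) (1.93,-1.35)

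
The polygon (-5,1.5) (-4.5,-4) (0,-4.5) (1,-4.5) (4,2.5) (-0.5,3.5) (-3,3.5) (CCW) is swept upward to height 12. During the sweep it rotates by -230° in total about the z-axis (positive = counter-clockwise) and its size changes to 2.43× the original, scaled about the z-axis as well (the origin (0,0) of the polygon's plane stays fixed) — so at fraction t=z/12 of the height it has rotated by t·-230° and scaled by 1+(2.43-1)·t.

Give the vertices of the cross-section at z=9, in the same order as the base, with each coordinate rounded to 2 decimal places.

Cross-section at z=9: (10.68,-1.73) (8.16,9.44) (-1.22,9.25) (-3.27,8.98) (-7.54,-6.22) (1.97,-7.06) (7.11,-6.38)

t = z/height = 9/12 = 0.75
s = 1 + (scale-1)·z/height = 1 + (2.43-1)·9/12 = 2.072500
θ = twist·z/height = -230°·9/12 = -172.5000° = -3.010693 rad
cos θ = -0.991445, sin θ = -0.130526 (intermediates below are computed at full precision and shown rounded to 5 d.p.)
v1: (-5,1.5) → rotate → (5.15301,-0.83454) → ×s → (10.67962,-1.72958) → (10.68,-1.73)
v2: (-4.5,-4) → rotate → (3.93940,4.55315) → ×s → (8.16440,9.43640) → (8.16,9.44)
v3: (0,-4.5) → rotate → (-0.58737,4.46150) → ×s → (-1.21732,9.24646) → (-1.22,9.25)
v4: (1,-4.5) → rotate → (-1.57881,4.33098) → ×s → (-3.27209,8.97595) → (-3.27,8.98)
v5: (4,2.5) → rotate → (-3.63946,-3.00072) → ×s → (-7.54279,-6.21899) → (-7.54,-6.22)
v6: (-0.5,3.5) → rotate → (0.95256,-3.40479) → ×s → (1.97419,-7.05644) → (1.97,-7.06)
v7: (-3,3.5) → rotate → (3.43118,-3.07848) → ×s → (7.11111,-6.38015) → (7.11,-6.38)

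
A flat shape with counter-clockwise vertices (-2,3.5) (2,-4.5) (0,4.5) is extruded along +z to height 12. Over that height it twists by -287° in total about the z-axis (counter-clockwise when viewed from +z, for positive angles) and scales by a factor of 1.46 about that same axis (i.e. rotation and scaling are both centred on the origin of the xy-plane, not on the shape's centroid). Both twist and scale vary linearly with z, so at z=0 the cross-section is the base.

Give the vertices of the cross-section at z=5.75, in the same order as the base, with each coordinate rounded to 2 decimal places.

t = z/height = 5.75/12 = 0.479167
s = 1 + (scale-1)·z/height = 1 + (1.46-1)·5.75/12 = 1.220417
θ = twist·z/height = -287°·5.75/12 = -137.5208° = -2.400191 rad
cos θ = -0.737523, sin θ = -0.675322 (intermediates below are computed at full precision and shown rounded to 5 d.p.)
v1: (-2,3.5) → rotate → (3.83867,-1.23069) → ×s → (4.68478,-1.50195) → (4.68,-1.50)
v2: (2,-4.5) → rotate → (-4.51400,1.96821) → ×s → (-5.50896,2.40204) → (-5.51,2.40)
v3: (0,4.5) → rotate → (3.03895,-3.31885) → ×s → (3.70878,-4.05038) → (3.71,-4.05)

Cross-section at z=5.75: (4.68,-1.50) (-5.51,2.40) (3.71,-4.05)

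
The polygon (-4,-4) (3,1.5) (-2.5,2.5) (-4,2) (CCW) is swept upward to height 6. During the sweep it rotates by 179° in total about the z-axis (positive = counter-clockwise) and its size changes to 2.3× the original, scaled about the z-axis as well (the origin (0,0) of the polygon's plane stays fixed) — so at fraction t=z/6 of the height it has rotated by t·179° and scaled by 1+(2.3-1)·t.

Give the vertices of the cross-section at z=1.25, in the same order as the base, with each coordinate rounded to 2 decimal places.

t = z/height = 1.25/6 = 0.208333
s = 1 + (scale-1)·z/height = 1 + (2.3-1)·1.25/6 = 1.270833
θ = twist·z/height = 179°·1.25/6 = 37.2917° = 0.650862 rad
cos θ = 0.795562, sin θ = 0.605873 (intermediates below are computed at full precision and shown rounded to 5 d.p.)
v1: (-4,-4) → rotate → (-0.75876,-5.60574) → ×s → (-0.96425,-7.12396) → (-0.96,-7.12)
v2: (3,1.5) → rotate → (1.47788,3.01096) → ×s → (1.87813,3.82643) → (1.88,3.83)
v3: (-2.5,2.5) → rotate → (-3.50359,0.47422) → ×s → (-4.45247,0.60266) → (-4.45,0.60)
v4: (-4,2) → rotate → (-4.39399,-0.83237) → ×s → (-5.58403,-1.05780) → (-5.58,-1.06)

Cross-section at z=1.25: (-0.96,-7.12) (1.88,3.83) (-4.45,0.60) (-5.58,-1.06)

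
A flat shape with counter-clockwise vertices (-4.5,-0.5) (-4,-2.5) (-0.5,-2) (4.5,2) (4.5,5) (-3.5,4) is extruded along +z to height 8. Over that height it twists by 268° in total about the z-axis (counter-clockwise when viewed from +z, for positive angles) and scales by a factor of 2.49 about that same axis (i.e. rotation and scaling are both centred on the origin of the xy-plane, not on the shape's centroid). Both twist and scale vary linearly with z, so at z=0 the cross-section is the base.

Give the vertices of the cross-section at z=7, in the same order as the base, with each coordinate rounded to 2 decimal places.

t = z/height = 7/8 = 0.875
s = 1 + (scale-1)·z/height = 1 + (2.49-1)·7/8 = 2.303750
θ = twist·z/height = 268°·7/8 = 234.5000° = 4.092797 rad
cos θ = -0.580703, sin θ = -0.814116 (intermediates below are computed at full precision and shown rounded to 5 d.p.)
v1: (-4.5,-0.5) → rotate → (2.20611,3.95387) → ×s → (5.08232,9.10873) → (5.08,9.11)
v2: (-4,-2.5) → rotate → (0.28752,4.70822) → ×s → (0.66238,10.84656) → (0.66,10.85)
v3: (-0.5,-2) → rotate → (-1.33788,1.56846) → ×s → (-3.08214,3.61335) → (-3.08,3.61)
v4: (4.5,2) → rotate → (-0.98493,-4.82493) → ×s → (-2.26904,-11.11542) → (-2.27,-11.12)
v5: (4.5,5) → rotate → (1.45741,-6.56703) → ×s → (3.35752,-15.12881) → (3.36,-15.13)
v6: (-3.5,4) → rotate → (5.28892,0.52659) → ×s → (12.18436,1.21314) → (12.18,1.21)

Cross-section at z=7: (5.08,9.11) (0.66,10.85) (-3.08,3.61) (-2.27,-11.12) (3.36,-15.13) (12.18,1.21)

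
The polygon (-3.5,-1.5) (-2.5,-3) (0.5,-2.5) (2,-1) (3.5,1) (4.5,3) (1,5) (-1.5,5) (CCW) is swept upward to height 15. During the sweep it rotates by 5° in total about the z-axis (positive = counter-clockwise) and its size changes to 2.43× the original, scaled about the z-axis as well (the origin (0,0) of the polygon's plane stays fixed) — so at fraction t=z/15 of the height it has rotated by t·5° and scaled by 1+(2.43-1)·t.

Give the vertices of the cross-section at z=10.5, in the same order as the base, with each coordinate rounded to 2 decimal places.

t = z/height = 10.5/15 = 0.7
s = 1 + (scale-1)·z/height = 1 + (2.43-1)·10.5/15 = 2.001000
θ = twist·z/height = 5°·10.5/15 = 3.5000° = 0.061087 rad
cos θ = 0.998135, sin θ = 0.061049 (intermediates below are computed at full precision and shown rounded to 5 d.p.)
v1: (-3.5,-1.5) → rotate → (-3.40190,-1.71087) → ×s → (-6.80720,-3.42346) → (-6.81,-3.42)
v2: (-2.5,-3) → rotate → (-2.31219,-3.14703) → ×s → (-4.62669,-6.29720) → (-4.63,-6.30)
v3: (0.5,-2.5) → rotate → (0.65169,-2.46481) → ×s → (1.30403,-4.93209) → (1.30,-4.93)
v4: (2,-1) → rotate → (2.05732,-0.87604) → ×s → (4.11669,-1.75295) → (4.12,-1.75)
v5: (3.5,1) → rotate → (3.43242,1.21180) → ×s → (6.86828,2.42482) → (6.87,2.42)
v6: (4.5,3) → rotate → (4.30846,3.26912) → ×s → (8.62123,6.54151) → (8.62,6.54)
v7: (1,5) → rotate → (0.69289,5.05172) → ×s → (1.38648,10.10850) → (1.39,10.11)
v8: (-1.5,5) → rotate → (-1.80244,4.89910) → ×s → (-3.60669,9.80310) → (-3.61,9.80)

Cross-section at z=10.5: (-6.81,-3.42) (-4.63,-6.30) (1.30,-4.93) (4.12,-1.75) (6.87,2.42) (8.62,6.54) (1.39,10.11) (-3.61,9.80)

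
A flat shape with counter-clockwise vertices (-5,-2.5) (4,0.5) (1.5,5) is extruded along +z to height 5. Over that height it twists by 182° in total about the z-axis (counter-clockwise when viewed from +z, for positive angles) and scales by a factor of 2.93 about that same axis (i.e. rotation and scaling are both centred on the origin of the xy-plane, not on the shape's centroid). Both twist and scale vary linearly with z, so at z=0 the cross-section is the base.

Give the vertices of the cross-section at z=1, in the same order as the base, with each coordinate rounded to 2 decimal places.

Cross-section at z=1: (-3.52,-6.90) (4.05,3.85) (-2.44,6.81)

t = z/height = 1/5 = 0.2
s = 1 + (scale-1)·z/height = 1 + (2.93-1)·1/5 = 1.386000
θ = twist·z/height = 182°·1/5 = 36.4000° = 0.635300 rad
cos θ = 0.804894, sin θ = 0.593419 (intermediates below are computed at full precision and shown rounded to 5 d.p.)
v1: (-5,-2.5) → rotate → (-2.54092,-4.97933) → ×s → (-3.52172,-6.90135) → (-3.52,-6.90)
v2: (4,0.5) → rotate → (2.92287,2.77612) → ×s → (4.05109,3.84771) → (4.05,3.85)
v3: (1.5,5) → rotate → (-1.75975,4.91460) → ×s → (-2.43902,6.81163) → (-2.44,6.81)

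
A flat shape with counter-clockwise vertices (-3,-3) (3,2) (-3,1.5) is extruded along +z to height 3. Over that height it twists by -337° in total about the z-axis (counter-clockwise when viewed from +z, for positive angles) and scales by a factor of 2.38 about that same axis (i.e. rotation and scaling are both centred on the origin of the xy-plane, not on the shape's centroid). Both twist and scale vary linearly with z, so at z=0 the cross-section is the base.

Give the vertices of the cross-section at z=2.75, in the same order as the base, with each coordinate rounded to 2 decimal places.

t = z/height = 2.75/3 = 0.916667
s = 1 + (scale-1)·z/height = 1 + (2.38-1)·2.75/3 = 2.265000
θ = twist·z/height = -337°·2.75/3 = -308.9167° = -5.391613 rad
cos θ = 0.628189, sin θ = 0.778060 (intermediates below are computed at full precision and shown rounded to 5 d.p.)
v1: (-3,-3) → rotate → (0.44961,-4.21875) → ×s → (1.01837,-9.55547) → (1.02,-9.56)
v2: (3,2) → rotate → (0.32845,3.59056) → ×s → (0.74393,8.13262) → (0.74,8.13)
v3: (-3,1.5) → rotate → (-3.05166,-1.39190) → ×s → (-6.91201,-3.15265) → (-6.91,-3.15)

Cross-section at z=2.75: (1.02,-9.56) (0.74,8.13) (-6.91,-3.15)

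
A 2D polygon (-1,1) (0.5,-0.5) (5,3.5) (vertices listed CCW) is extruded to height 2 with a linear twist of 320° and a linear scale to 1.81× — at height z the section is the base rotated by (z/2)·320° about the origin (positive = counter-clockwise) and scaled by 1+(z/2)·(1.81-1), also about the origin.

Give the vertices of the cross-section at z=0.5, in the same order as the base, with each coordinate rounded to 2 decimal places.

Cross-section at z=0.5: (-1.39,-0.98) (0.70,0.49) (-3.10,6.65)

t = z/height = 0.5/2 = 0.25
s = 1 + (scale-1)·z/height = 1 + (1.81-1)·0.5/2 = 1.202500
θ = twist·z/height = 320°·0.5/2 = 80.0000° = 1.396263 rad
cos θ = 0.173648, sin θ = 0.984808 (intermediates below are computed at full precision and shown rounded to 5 d.p.)
v1: (-1,1) → rotate → (-1.15846,-0.81116) → ×s → (-1.39304,-0.97542) → (-1.39,-0.98)
v2: (0.5,-0.5) → rotate → (0.57923,0.40558) → ×s → (0.69652,0.48771) → (0.70,0.49)
v3: (5,3.5) → rotate → (-2.57859,5.53181) → ×s → (-3.10075,6.65200) → (-3.10,6.65)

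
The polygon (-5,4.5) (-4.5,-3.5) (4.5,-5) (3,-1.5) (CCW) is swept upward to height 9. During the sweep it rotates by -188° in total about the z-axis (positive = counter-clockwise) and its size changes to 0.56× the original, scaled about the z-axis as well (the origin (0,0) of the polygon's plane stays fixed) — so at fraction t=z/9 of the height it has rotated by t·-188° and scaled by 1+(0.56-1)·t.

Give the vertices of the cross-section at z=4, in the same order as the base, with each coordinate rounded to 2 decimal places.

Cross-section at z=4: (3.15,4.40) (-3.20,3.28) (-3.59,-4.05) (-0.93,-2.53)

t = z/height = 4/9 = 0.444444
s = 1 + (scale-1)·z/height = 1 + (0.56-1)·4/9 = 0.804444
θ = twist·z/height = -188°·4/9 = -83.5556° = -1.458320 rad
cos θ = 0.112240, sin θ = -0.993681 (intermediates below are computed at full precision and shown rounded to 5 d.p.)
v1: (-5,4.5) → rotate → (3.91037,5.47348) → ×s → (3.14567,4.40311) → (3.15,4.40)
v2: (-4.5,-3.5) → rotate → (-3.98296,4.07873) → ×s → (-3.20407,3.28111) → (-3.20,3.28)
v3: (4.5,-5) → rotate → (-4.46333,-5.03276) → ×s → (-3.59050,-4.04858) → (-3.59,-4.05)
v4: (3,-1.5) → rotate → (-1.15380,-3.14940) → ×s → (-0.92817,-2.53352) → (-0.93,-2.53)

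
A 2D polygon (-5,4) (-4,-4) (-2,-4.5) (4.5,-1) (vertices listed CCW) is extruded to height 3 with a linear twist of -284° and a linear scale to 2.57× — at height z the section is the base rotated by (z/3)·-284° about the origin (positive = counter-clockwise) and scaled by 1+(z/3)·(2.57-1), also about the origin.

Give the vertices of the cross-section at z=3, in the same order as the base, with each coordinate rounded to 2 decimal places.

Cross-section at z=3: (-13.08,-9.98) (7.49,-12.46) (9.98,-7.79) (5.29,10.60)

t = z/height = 3/3 = 1
s = 1 + (scale-1)·z/height = 1 + (2.57-1)·3/3 = 2.570000
θ = twist·z/height = -284°·3/3 = -284.0000° = -4.956735 rad
cos θ = 0.241922, sin θ = 0.970296 (intermediates below are computed at full precision and shown rounded to 5 d.p.)
v1: (-5,4) → rotate → (-5.09079,-3.88379) → ×s → (-13.08334,-9.98134) → (-13.08,-9.98)
v2: (-4,-4) → rotate → (2.91350,-4.84887) → ×s → (7.48768,-12.46160) → (7.49,-12.46)
v3: (-2,-4.5) → rotate → (3.88249,-3.02924) → ×s → (9.97799,-7.78515) → (9.98,-7.79)
v4: (4.5,-1) → rotate → (2.05894,4.12441) → ×s → (5.29149,10.59973) → (5.29,10.60)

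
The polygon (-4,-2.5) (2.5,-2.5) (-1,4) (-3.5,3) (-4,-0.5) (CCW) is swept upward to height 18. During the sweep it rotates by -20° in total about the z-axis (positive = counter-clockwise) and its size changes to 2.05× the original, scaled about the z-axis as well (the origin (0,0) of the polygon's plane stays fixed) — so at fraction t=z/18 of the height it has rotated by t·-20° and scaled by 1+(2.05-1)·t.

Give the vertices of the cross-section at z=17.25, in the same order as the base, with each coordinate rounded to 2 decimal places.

t = z/height = 17.25/18 = 0.958333
s = 1 + (scale-1)·z/height = 1 + (2.05-1)·17.25/18 = 2.006250
θ = twist·z/height = -20°·17.25/18 = -19.1667° = -0.334521 rad
cos θ = 0.944568, sin θ = -0.328317 (intermediates below are computed at full precision and shown rounded to 5 d.p.)
v1: (-4,-2.5) → rotate → (-4.59906,-1.04815) → ×s → (-9.22687,-2.10285) → (-9.23,-2.10)
v2: (2.5,-2.5) → rotate → (1.54063,-3.18221) → ×s → (3.09088,-6.38431) → (3.09,-6.38)
v3: (-1,4) → rotate → (0.36870,4.10659) → ×s → (0.73971,8.23884) → (0.74,8.24)
v4: (-3.5,3) → rotate → (-2.32103,3.98281) → ×s → (-4.65658,7.99052) → (-4.66,7.99)
v5: (-4,-0.5) → rotate → (-3.94243,0.84098) → ×s → (-7.90950,1.68723) → (-7.91,1.69)

Cross-section at z=17.25: (-9.23,-2.10) (3.09,-6.38) (0.74,8.24) (-4.66,7.99) (-7.91,1.69)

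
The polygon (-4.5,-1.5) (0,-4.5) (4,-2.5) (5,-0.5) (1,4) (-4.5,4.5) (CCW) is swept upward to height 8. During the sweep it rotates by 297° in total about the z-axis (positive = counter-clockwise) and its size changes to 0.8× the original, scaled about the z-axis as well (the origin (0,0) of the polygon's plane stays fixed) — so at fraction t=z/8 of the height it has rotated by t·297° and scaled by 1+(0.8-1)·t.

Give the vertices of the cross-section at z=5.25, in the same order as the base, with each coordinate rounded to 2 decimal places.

t = z/height = 5.25/8 = 0.65625
s = 1 + (scale-1)·z/height = 1 + (0.8-1)·5.25/8 = 0.868750
θ = twist·z/height = 297°·5.25/8 = 194.9063° = 3.401756 rad
cos θ = -0.966348, sin θ = -0.257238 (intermediates below are computed at full precision and shown rounded to 5 d.p.)
v1: (-4.5,-1.5) → rotate → (3.96271,2.60709) → ×s → (3.44260,2.26491) → (3.44,2.26)
v2: (0,-4.5) → rotate → (-1.15757,4.34857) → ×s → (-1.00564,3.77782) → (-1.01,3.78)
v3: (4,-2.5) → rotate → (-4.50849,1.38692) → ×s → (-3.91675,1.20488) → (-3.92,1.20)
v4: (5,-0.5) → rotate → (-4.96036,-0.80302) → ×s → (-4.30931,-0.69762) → (-4.31,-0.70)
v5: (1,4) → rotate → (0.06260,-4.12263) → ×s → (0.05439,-3.58154) → (0.05,-3.58)
v6: (-4.5,4.5) → rotate → (5.50614,-3.19099) → ×s → (4.78346,-2.77218) → (4.78,-2.77)

Cross-section at z=5.25: (3.44,2.26) (-1.01,3.78) (-3.92,1.20) (-4.31,-0.70) (0.05,-3.58) (4.78,-2.77)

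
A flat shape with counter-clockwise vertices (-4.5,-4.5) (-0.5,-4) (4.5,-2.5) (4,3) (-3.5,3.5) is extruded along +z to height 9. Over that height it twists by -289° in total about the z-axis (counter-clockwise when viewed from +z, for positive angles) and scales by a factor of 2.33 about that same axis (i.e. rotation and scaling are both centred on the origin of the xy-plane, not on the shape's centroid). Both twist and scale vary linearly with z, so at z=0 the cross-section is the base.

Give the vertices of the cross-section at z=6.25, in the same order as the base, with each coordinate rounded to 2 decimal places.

t = z/height = 6.25/9 = 0.694444
s = 1 + (scale-1)·z/height = 1 + (2.33-1)·6.25/9 = 1.923611
θ = twist·z/height = -289°·6.25/9 = -200.6944° = -3.502779 rad
cos θ = -0.935478, sin θ = 0.353384 (intermediates below are computed at full precision and shown rounded to 5 d.p.)
v1: (-4.5,-4.5) → rotate → (5.79988,2.61942) → ×s → (11.15672,5.03875) → (11.16,5.04)
v2: (-0.5,-4) → rotate → (1.88128,3.56522) → ×s → (3.61884,6.85810) → (3.62,6.86)
v3: (4.5,-2.5) → rotate → (-3.32619,3.92892) → ×s → (-6.39830,7.55772) → (-6.40,7.56)
v4: (4,3) → rotate → (-4.80207,-1.39290) → ×s → (-9.23731,-2.67939) → (-9.24,-2.68)
v5: (-3.5,3.5) → rotate → (2.03733,-4.51102) → ×s → (3.91903,-8.67745) → (3.92,-8.68)

Cross-section at z=6.25: (11.16,5.04) (3.62,6.86) (-6.40,7.56) (-9.24,-2.68) (3.92,-8.68)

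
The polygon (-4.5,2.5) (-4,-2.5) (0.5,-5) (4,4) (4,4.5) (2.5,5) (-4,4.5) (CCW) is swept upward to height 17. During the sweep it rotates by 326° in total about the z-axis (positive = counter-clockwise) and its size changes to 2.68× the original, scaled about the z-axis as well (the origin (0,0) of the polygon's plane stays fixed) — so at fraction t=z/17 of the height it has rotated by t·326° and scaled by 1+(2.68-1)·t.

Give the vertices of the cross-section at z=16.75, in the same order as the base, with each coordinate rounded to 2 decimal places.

Cross-section at z=16.75: (-5.15,12.66) (-12.44,1.48) (-7.28,-11.18) (14.93,1.62) (15.76,2.66) (13.49,6.19) (-0.79,15.97)

t = z/height = 16.75/17 = 0.985294
s = 1 + (scale-1)·z/height = 1 + (2.68-1)·16.75/17 = 2.655294
θ = twist·z/height = 326°·16.75/17 = 321.2059° = 5.606100 rad
cos θ = 0.779402, sin θ = -0.626524 (intermediates below are computed at full precision and shown rounded to 5 d.p.)
v1: (-4.5,2.5) → rotate → (-1.94100,4.76786) → ×s → (-5.15393,12.66008) → (-5.15,12.66)
v2: (-4,-2.5) → rotate → (-4.68392,0.55759) → ×s → (-12.43718,1.48056) → (-12.44,1.48)
v3: (0.5,-5) → rotate → (-2.74292,-4.21027) → ×s → (-7.28325,-11.17951) → (-7.28,-11.18)
v4: (4,4) → rotate → (5.62370,0.61151) → ×s → (14.93259,1.62375) → (14.93,1.62)
v5: (4,4.5) → rotate → (5.93697,1.00122) → ×s → (15.76439,2.65852) → (15.76,2.66)
v6: (2.5,5) → rotate → (5.08112,2.33070) → ×s → (13.49188,6.18870) → (13.49,6.19)
v7: (-4,4.5) → rotate → (-0.29825,6.01341) → ×s → (-0.79195,15.96736) → (-0.79,15.97)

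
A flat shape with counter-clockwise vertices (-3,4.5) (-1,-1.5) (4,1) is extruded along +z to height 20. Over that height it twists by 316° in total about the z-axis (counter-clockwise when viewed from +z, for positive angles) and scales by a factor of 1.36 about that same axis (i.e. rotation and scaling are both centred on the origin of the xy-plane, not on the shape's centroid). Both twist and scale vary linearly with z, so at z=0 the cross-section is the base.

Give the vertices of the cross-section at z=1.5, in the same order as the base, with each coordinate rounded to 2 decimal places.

Cross-section at z=1.5: (-4.68,2.99) (-0.32,-1.82) (3.35,2.59)

t = z/height = 1.5/20 = 0.075
s = 1 + (scale-1)·z/height = 1 + (1.36-1)·1.5/20 = 1.027000
θ = twist·z/height = 316°·1.5/20 = 23.7000° = 0.413643 rad
cos θ = 0.915663, sin θ = 0.401948 (intermediates below are computed at full precision and shown rounded to 5 d.p.)
v1: (-3,4.5) → rotate → (-4.55575,2.91464) → ×s → (-4.67876,2.99333) → (-4.68,2.99)
v2: (-1,-1.5) → rotate → (-0.31274,-1.77544) → ×s → (-0.32118,-1.82338) → (-0.32,-1.82)
v3: (4,1) → rotate → (3.26070,2.52345) → ×s → (3.34874,2.59159) → (3.35,2.59)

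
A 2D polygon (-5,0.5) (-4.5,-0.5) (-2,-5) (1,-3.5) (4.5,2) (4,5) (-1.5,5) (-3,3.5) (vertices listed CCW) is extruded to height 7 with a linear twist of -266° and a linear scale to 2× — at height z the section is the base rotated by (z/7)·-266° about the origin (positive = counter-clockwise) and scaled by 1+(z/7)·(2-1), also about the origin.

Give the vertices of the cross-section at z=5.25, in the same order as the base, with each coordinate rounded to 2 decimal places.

t = z/height = 5.25/7 = 0.75
s = 1 + (scale-1)·z/height = 1 + (2-1)·5.25/7 = 1.750000
θ = twist·z/height = -266°·5.25/7 = -199.5000° = -3.481932 rad
cos θ = -0.942641, sin θ = 0.333807 (intermediates below are computed at full precision and shown rounded to 5 d.p.)
v1: (-5,0.5) → rotate → (4.54630,-2.14036) → ×s → (7.95603,-3.74562) → (7.96,-3.75)
v2: (-4.5,-0.5) → rotate → (4.40879,-1.03081) → ×s → (7.71538,-1.80392) → (7.72,-1.80)
v3: (-2,-5) → rotate → (3.55432,4.04559) → ×s → (6.22006,7.07979) → (6.22,7.08)
v4: (1,-3.5) → rotate → (0.22568,3.63305) → ×s → (0.39494,6.35784) → (0.39,6.36)
v5: (4.5,2) → rotate → (-4.90950,-0.38315) → ×s → (-8.59163,-0.67052) → (-8.59,-0.67)
v6: (4,5) → rotate → (-5.43960,-3.37798) → ×s → (-9.51930,-5.91147) → (-9.52,-5.91)
v7: (-1.5,5) → rotate → (-0.25507,-5.21392) → ×s → (-0.44638,-9.12436) → (-0.45,-9.12)
v8: (-3,3.5) → rotate → (1.65960,-4.30067) → ×s → (2.90430,-7.52617) → (2.90,-7.53)

Cross-section at z=5.25: (7.96,-3.75) (7.72,-1.80) (6.22,7.08) (0.39,6.36) (-8.59,-0.67) (-9.52,-5.91) (-0.45,-9.12) (2.90,-7.53)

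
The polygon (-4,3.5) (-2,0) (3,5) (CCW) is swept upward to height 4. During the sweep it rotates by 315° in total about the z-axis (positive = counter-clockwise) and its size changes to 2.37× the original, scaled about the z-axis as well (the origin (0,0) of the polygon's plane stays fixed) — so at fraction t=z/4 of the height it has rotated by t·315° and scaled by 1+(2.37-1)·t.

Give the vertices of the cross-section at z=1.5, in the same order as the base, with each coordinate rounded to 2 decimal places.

t = z/height = 1.5/4 = 0.375
s = 1 + (scale-1)·z/height = 1 + (2.37-1)·1.5/4 = 1.513750
θ = twist·z/height = 315°·1.5/4 = 118.1250° = 2.061670 rad
cos θ = -0.471397, sin θ = 0.881921 (intermediates below are computed at full precision and shown rounded to 5 d.p.)
v1: (-4,3.5) → rotate → (-1.20114,-5.17757) → ×s → (-1.81822,-7.83755) → (-1.82,-7.84)
v2: (-2,0) → rotate → (0.94279,-1.76384) → ×s → (1.42715,-2.67002) → (1.43,-2.67)
v3: (3,5) → rotate → (-5.82380,0.28878) → ×s → (-8.81577,0.43714) → (-8.82,0.44)

Cross-section at z=1.5: (-1.82,-7.84) (1.43,-2.67) (-8.82,0.44)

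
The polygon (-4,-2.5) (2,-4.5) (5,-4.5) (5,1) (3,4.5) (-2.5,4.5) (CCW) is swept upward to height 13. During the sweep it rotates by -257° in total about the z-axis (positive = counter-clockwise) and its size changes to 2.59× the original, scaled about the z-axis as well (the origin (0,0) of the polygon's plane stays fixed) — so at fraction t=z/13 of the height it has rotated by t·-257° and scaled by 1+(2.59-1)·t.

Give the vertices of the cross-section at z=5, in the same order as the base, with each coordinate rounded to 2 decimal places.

Cross-section at z=5: (-2.99,6.99) (-7.66,-2.07) (-8.40,-6.85) (0.35,-8.21) (6.42,-5.89) (7.79,2.87)

t = z/height = 5/13 = 0.384615
s = 1 + (scale-1)·z/height = 1 + (2.59-1)·5/13 = 1.611538
θ = twist·z/height = -257°·5/13 = -98.8462° = -1.725191 rad
cos θ = -0.153782, sin θ = -0.988105 (intermediates below are computed at full precision and shown rounded to 5 d.p.)
v1: (-4,-2.5) → rotate → (-1.85513,4.33687) → ×s → (-2.98962,6.98904) → (-2.99,6.99)
v2: (2,-4.5) → rotate → (-4.75404,-1.28419) → ×s → (-7.66131,-2.06952) → (-7.66,-2.07)
v3: (5,-4.5) → rotate → (-5.21538,-4.24851) → ×s → (-8.40479,-6.84663) → (-8.40,-6.85)
v4: (5,1) → rotate → (0.21920,-5.09431) → ×s → (0.35324,-8.20967) → (0.35,-8.21)
v5: (3,4.5) → rotate → (3.98513,-3.65633) → ×s → (6.42218,-5.89232) → (6.42,-5.89)
v6: (-2.5,4.5) → rotate → (4.83093,1.77824) → ×s → (7.78522,2.86571) → (7.79,2.87)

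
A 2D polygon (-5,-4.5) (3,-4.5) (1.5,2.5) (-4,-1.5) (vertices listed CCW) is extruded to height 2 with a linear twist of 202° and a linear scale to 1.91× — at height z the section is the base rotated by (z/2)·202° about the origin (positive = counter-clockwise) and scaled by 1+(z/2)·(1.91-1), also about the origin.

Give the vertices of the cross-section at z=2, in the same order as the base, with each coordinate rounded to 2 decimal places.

Cross-section at z=2: (5.63,11.55) (-8.53,5.82) (-0.87,-5.50) (6.01,5.52)

t = z/height = 2/2 = 1
s = 1 + (scale-1)·z/height = 1 + (1.91-1)·2/2 = 1.910000
θ = twist·z/height = 202°·2/2 = 202.0000° = 3.525565 rad
cos θ = -0.927184, sin θ = -0.374607 (intermediates below are computed at full precision and shown rounded to 5 d.p.)
v1: (-5,-4.5) → rotate → (2.95019,6.04536) → ×s → (5.63486,11.54664) → (5.63,11.55)
v2: (3,-4.5) → rotate → (-4.46728,3.04851) → ×s → (-8.53251,5.82265) → (-8.53,5.82)
v3: (1.5,2.5) → rotate → (-0.45426,-2.87987) → ×s → (-0.86764,-5.50055) → (-0.87,-5.50)
v4: (-4,-1.5) → rotate → (3.14683,2.88920) → ×s → (6.01044,5.51838) → (6.01,5.52)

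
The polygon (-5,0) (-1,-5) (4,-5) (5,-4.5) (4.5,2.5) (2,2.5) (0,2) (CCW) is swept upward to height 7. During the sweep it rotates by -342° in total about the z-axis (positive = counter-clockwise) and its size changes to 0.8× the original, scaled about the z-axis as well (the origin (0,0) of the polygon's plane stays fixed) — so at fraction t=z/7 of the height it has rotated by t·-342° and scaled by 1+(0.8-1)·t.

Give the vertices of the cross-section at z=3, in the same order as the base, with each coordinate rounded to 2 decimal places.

Cross-section at z=3: (3.82,2.52) (-1.76,4.32) (-5.57,1.80) (-6.08,0.92) (-2.17,-4.17) (-0.27,-2.91) (1.01,-1.53)

t = z/height = 3/7 = 0.428571
s = 1 + (scale-1)·z/height = 1 + (0.8-1)·3/7 = 0.914286
θ = twist·z/height = -342°·3/7 = -146.5714° = -2.558154 rad
cos θ = -0.834573, sin θ = -0.550897 (intermediates below are computed at full precision and shown rounded to 5 d.p.)
v1: (-5,0) → rotate → (4.17287,2.75448) → ×s → (3.81519,2.51839) → (3.82,2.52)
v2: (-1,-5) → rotate → (-1.91991,4.72376) → ×s → (-1.75535,4.31887) → (-1.76,4.32)
v3: (4,-5) → rotate → (-6.09278,1.96928) → ×s → (-5.57054,1.80048) → (-5.57,1.80)
v4: (5,-4.5) → rotate → (-6.65190,1.00109) → ×s → (-6.08174,0.91529) → (-6.08,0.92)
v5: (4.5,2.5) → rotate → (-2.37834,-4.56547) → ×s → (-2.17448,-4.17414) → (-2.17,-4.17)
v6: (2,2.5) → rotate → (-0.29190,-3.18823) → ×s → (-0.26688,-2.91495) → (-0.27,-2.91)
v7: (0,2) → rotate → (1.10179,-1.66915) → ×s → (1.00735,-1.52608) → (1.01,-1.53)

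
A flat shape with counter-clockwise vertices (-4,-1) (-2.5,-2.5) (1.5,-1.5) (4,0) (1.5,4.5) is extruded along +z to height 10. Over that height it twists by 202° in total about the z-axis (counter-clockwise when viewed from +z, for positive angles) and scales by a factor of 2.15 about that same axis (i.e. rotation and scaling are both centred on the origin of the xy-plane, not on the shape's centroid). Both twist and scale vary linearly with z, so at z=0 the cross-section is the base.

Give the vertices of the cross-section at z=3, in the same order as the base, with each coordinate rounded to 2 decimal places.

Cross-section at z=3: (-1.47,-5.35) (1.28,-4.58) (2.75,0.77) (2.64,4.69) (-4.28,4.73)

t = z/height = 3/10 = 0.3
s = 1 + (scale-1)·z/height = 1 + (2.15-1)·3/10 = 1.345000
θ = twist·z/height = 202°·3/10 = 60.6000° = 1.057670 rad
cos θ = 0.490904, sin θ = 0.871214 (intermediates below are computed at full precision and shown rounded to 5 d.p.)
v1: (-4,-1) → rotate → (-1.09240,-3.97576) → ×s → (-1.46928,-5.34740) → (-1.47,-5.35)
v2: (-2.5,-2.5) → rotate → (0.95078,-3.40529) → ×s → (1.27879,-4.58012) → (1.28,-4.58)
v3: (1.5,-1.5) → rotate → (2.04318,0.57047) → ×s → (2.74807,0.76728) → (2.75,0.77)
v4: (4,0) → rotate → (1.96362,3.48486) → ×s → (2.64106,4.68713) → (2.64,4.69)
v5: (1.5,4.5) → rotate → (-3.18411,3.51589) → ×s → (-4.28262,4.72887) → (-4.28,4.73)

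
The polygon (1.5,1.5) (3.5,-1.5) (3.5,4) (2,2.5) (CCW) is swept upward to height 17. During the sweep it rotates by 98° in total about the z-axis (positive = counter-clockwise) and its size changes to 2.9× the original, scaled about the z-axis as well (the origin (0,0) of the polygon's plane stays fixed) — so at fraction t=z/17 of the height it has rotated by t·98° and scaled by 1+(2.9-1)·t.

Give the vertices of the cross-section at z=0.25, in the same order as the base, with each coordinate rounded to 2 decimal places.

Cross-section at z=0.25: (1.50,1.58) (3.64,-1.45) (3.49,4.20) (1.99,2.62)

t = z/height = 0.25/17 = 0.0147059
s = 1 + (scale-1)·z/height = 1 + (2.9-1)·0.25/17 = 1.027941
θ = twist·z/height = 98°·0.25/17 = 1.4412° = 0.025153 rad
cos θ = 0.999684, sin θ = 0.025151 (intermediates below are computed at full precision and shown rounded to 5 d.p.)
v1: (1.5,1.5) → rotate → (1.46180,1.53725) → ×s → (1.50264,1.58020) → (1.50,1.58)
v2: (3.5,-1.5) → rotate → (3.53662,-1.41150) → ×s → (3.63544,-1.45094) → (3.64,-1.45)
v3: (3.5,4) → rotate → (3.39829,4.08676) → ×s → (3.49324,4.20095) → (3.49,4.20)
v4: (2,2.5) → rotate → (1.93649,2.54951) → ×s → (1.99060,2.62075) → (1.99,2.62)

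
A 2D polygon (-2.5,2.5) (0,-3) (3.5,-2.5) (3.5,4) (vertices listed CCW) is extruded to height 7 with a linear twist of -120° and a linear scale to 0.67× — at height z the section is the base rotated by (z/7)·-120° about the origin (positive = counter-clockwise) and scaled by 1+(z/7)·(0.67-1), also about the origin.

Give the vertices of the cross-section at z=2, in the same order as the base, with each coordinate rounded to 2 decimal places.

Cross-section at z=2: (-0.60,3.15) (-1.53,-2.25) (1.34,-3.66) (4.66,1.21)

t = z/height = 2/7 = 0.285714
s = 1 + (scale-1)·z/height = 1 + (0.67-1)·2/7 = 0.905714
θ = twist·z/height = -120°·2/7 = -34.2857° = -0.598399 rad
cos θ = 0.826239, sin θ = -0.563320 (intermediates below are computed at full precision and shown rounded to 5 d.p.)
v1: (-2.5,2.5) → rotate → (-0.65730,3.47390) → ×s → (-0.59532,3.14636) → (-0.60,3.15)
v2: (0,-3) → rotate → (-1.68996,-2.47872) → ×s → (-1.53062,-2.24501) → (-1.53,-2.25)
v3: (3.5,-2.5) → rotate → (1.48354,-4.03722) → ×s → (1.34366,-3.65657) → (1.34,-3.66)
v4: (3.5,4) → rotate → (5.14512,1.33333) → ×s → (4.66001,1.20762) → (4.66,1.21)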